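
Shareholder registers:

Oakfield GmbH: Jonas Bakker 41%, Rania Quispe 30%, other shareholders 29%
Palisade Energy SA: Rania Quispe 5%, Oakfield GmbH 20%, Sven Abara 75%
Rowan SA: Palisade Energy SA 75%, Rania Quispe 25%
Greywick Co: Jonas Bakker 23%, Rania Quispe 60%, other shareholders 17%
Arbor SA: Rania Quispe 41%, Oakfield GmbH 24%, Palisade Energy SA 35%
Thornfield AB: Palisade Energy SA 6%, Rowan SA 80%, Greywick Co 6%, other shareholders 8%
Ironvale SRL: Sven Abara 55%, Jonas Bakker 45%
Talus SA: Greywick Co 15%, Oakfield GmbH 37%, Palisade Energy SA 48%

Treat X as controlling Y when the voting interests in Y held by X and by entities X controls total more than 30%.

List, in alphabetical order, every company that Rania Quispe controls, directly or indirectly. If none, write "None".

Rania holds 60% of Greywick, so Rania controls Greywick.
Rania holds 41% of Arbor, so Rania controls Arbor.
No other company's threshold is met.

Arbor SA, Greywick Co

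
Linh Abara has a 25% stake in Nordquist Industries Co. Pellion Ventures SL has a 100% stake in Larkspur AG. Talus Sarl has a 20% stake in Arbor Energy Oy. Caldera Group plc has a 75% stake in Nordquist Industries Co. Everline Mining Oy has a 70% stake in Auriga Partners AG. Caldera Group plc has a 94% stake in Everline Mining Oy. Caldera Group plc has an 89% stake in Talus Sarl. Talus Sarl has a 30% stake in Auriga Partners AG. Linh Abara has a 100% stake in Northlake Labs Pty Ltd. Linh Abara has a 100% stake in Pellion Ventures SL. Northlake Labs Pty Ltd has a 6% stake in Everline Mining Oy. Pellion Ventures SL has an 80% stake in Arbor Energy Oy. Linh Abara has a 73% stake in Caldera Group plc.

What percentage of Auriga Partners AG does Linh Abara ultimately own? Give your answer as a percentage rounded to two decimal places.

Linh reaches Auriga along 3 paths.
Via Northlake → Everline: 100% × 6% × 70% = 4.2%.
Via Caldera → Everline: 73% × 94% × 70% = 48.034%.
Via Caldera → Talus: 73% × 89% × 30% = 19.491%.
Total: 4.2% + 48.034% + 19.491% = 71.725%.
Rounded: 71.73%.

71.73%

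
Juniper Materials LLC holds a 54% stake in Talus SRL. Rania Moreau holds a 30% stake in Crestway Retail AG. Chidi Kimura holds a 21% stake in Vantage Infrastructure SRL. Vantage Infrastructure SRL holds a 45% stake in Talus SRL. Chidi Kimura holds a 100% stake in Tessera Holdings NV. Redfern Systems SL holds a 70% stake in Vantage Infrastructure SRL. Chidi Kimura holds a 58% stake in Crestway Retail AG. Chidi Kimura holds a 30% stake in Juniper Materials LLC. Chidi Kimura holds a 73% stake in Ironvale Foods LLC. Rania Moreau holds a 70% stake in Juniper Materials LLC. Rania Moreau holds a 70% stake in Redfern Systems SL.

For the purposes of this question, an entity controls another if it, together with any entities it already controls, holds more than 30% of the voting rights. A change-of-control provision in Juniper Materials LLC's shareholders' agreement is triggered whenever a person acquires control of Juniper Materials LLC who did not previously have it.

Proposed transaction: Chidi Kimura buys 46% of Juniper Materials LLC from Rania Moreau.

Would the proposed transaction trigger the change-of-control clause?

The purchase adds only to Chidi's holdings (Rania's stake shrinks), so Chidi is the only person who could newly come to control Juniper.
Chidi holds 58% of Crestway, so Chidi controls Crestway.
Chidi holds 73% of Ironvale, so Chidi controls Ironvale.
Chidi holds 100% of Tessera, so Chidi controls Tessera.
In Juniper, Chidi's side holds only 30%, not > 30%.
So before the transaction, Chidi does not control Juniper.
After the purchase, Chidi's direct stake in Juniper rises to 30% + 46% = 76%, and Rania's stake falls to 24%.
Chidi holds 76% of Juniper, so Chidi controls Juniper.
Chidi did not control Juniper before and does after, so the clause is triggered.

Yes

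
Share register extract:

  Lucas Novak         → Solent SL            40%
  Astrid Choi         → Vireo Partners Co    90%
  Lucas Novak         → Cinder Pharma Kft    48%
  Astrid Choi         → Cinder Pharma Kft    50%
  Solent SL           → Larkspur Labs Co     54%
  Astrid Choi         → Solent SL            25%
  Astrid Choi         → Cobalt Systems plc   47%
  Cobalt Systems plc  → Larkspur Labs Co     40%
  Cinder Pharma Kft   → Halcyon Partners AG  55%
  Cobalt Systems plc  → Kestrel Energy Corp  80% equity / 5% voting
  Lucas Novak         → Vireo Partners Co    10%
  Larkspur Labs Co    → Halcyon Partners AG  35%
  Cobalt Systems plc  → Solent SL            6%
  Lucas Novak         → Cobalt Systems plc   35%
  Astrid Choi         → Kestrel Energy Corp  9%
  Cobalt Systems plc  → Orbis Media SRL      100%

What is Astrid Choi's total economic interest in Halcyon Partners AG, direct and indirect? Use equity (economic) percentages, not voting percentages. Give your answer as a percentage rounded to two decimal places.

Astrid reaches Halcyon along 4 paths.
Via Cinder: 50% × 55% = 27.5%.
Via Solent → Larkspur: 25% × 54% × 35% = 4.725%.
Via Cobalt → Solent → Larkspur: 47% × 6% × 54% × 35% = 0.53298%.
Via Cobalt → Larkspur: 47% × 40% × 35% = 6.58%.
Total: 27.5% + 4.725% + 0.53298% + 6.58% = 39.33798%.
Rounded: 39.34%.

39.34%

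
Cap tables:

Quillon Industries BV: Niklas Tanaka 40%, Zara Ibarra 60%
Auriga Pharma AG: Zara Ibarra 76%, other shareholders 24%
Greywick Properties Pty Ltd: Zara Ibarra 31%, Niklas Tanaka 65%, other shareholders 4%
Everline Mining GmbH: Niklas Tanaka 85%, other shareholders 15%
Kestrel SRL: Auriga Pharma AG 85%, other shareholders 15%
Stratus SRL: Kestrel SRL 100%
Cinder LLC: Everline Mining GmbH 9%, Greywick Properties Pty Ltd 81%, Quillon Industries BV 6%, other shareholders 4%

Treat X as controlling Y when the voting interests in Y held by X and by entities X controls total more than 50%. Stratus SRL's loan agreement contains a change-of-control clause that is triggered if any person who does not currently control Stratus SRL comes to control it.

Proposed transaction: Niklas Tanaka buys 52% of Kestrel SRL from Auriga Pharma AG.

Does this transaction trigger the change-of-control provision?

The purchase adds only to Niklas's holdings (Auriga's stake shrinks), so Niklas is the only person who could newly come to control Stratus.
Niklas holds 65% of Greywick, so Niklas controls Greywick.
Niklas holds 85% of Everline, so Niklas controls Everline.
Everline and Greywick together hold 9% + 81% = 90% of Cinder, so Niklas controls Cinder.
Neither Niklas nor any entity Niklas controls holds any voting interest in Stratus.
So before the transaction, Niklas does not control Stratus.
After the purchase, Niklas holds 52% of Kestrel directly, and Auriga's stake falls to 33%.
Niklas holds 52% of Kestrel, so Niklas controls Kestrel.
Kestrel holds 100% of Stratus, so Niklas controls Stratus.
Niklas did not control Stratus before and does after, so the clause is triggered.

Yes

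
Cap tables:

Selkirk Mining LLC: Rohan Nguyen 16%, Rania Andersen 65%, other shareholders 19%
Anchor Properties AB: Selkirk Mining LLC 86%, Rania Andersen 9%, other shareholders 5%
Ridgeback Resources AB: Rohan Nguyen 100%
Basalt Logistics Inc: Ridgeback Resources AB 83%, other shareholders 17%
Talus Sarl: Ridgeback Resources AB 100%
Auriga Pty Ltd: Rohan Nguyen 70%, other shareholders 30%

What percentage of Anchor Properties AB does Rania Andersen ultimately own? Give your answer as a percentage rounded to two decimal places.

Rania reaches Anchor along 2 paths.
Via Selkirk: 65% × 86% = 55.9%.
Direct stake: 9% = 9%.
Total: 55.9% + 9% = 64.9%.
Rounded: 64.90%.

64.90%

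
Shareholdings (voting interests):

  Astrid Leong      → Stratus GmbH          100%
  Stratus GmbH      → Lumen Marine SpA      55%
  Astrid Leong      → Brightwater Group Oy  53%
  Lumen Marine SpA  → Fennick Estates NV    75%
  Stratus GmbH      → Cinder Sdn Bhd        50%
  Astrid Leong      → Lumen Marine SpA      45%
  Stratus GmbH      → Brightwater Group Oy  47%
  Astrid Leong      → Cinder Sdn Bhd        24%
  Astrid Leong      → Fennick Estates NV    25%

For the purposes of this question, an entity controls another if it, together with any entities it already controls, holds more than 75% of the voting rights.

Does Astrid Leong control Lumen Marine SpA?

Yes

Astrid holds 100% of Stratus, so Astrid controls Stratus.
Stratus and Astrid together hold 55% + 45% = 100% of Lumen, so Astrid controls Lumen.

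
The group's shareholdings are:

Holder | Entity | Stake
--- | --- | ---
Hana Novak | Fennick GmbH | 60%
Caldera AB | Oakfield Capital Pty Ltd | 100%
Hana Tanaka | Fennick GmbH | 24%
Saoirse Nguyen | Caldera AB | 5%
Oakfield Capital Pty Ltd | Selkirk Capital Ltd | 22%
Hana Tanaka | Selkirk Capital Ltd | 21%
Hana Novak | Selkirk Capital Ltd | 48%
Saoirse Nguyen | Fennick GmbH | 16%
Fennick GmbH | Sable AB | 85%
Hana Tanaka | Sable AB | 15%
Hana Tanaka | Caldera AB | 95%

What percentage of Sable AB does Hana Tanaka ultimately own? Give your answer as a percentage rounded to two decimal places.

Hana Tanaka reaches Sable along 2 paths.
Direct stake: 15% = 15%.
Via Fennick: 24% × 85% = 20.4%.
Total: 15% + 20.4% = 35.4%.
Rounded: 35.40%.

35.40%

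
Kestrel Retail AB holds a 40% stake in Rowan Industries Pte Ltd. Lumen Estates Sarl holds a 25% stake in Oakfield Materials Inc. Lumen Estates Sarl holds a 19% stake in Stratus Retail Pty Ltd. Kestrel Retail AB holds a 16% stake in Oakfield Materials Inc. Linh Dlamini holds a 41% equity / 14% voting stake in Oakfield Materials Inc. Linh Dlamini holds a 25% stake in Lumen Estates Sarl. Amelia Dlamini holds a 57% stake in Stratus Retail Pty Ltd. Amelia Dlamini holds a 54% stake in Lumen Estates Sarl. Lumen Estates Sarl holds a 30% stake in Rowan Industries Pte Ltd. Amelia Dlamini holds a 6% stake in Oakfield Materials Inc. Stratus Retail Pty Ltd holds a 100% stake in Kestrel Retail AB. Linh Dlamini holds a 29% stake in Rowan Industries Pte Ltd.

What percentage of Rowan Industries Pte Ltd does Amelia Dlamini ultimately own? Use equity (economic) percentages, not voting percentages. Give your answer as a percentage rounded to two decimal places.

Amelia reaches Rowan along 3 paths.
Via Lumen → Stratus → Kestrel: 54% × 19% × 100% × 40% = 4.104%.
Via Stratus → Kestrel: 57% × 100% × 40% = 22.8%.
Via Lumen: 54% × 30% = 16.2%.
Total: 4.104% + 22.8% + 16.2% = 43.104%.
Rounded: 43.10%.

43.10%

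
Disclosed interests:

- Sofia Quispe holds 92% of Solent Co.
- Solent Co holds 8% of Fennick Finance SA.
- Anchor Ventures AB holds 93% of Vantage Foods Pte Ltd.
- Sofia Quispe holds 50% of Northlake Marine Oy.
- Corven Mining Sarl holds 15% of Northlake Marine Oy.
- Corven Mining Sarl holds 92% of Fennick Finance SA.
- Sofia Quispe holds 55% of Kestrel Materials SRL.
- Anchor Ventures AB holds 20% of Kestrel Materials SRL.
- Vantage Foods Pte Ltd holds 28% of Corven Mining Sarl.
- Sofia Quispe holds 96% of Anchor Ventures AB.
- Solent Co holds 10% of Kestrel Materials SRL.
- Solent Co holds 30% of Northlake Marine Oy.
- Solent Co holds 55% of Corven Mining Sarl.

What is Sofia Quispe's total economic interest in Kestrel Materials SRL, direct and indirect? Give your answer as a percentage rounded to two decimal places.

Sofia reaches Kestrel along 3 paths.
Via Solent: 92% × 10% = 9.2%.
Direct stake: 55% = 55%.
Via Anchor: 96% × 20% = 19.2%.
Total: 9.2% + 55% + 19.2% = 83.4%.
Rounded: 83.40%.

83.40%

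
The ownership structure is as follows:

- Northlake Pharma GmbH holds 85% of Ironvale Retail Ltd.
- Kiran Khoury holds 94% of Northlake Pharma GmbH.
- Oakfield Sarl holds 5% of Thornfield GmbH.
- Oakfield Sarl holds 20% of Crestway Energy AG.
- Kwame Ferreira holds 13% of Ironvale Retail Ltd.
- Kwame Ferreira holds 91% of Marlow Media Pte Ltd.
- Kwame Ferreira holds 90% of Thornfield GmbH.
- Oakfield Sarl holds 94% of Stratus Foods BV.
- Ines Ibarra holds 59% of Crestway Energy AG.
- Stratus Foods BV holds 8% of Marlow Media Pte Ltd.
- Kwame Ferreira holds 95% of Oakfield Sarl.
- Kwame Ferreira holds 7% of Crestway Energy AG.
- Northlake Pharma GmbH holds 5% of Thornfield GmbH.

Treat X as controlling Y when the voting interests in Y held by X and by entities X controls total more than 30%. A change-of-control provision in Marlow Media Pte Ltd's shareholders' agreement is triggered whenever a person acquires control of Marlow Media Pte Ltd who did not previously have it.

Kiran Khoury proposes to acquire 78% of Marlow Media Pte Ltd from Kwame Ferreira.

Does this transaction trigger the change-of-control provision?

Yes

The purchase adds only to Kiran's holdings (Kwame's stake shrinks), so Kiran is the only person who could newly come to control Marlow.
Kiran holds 94% of Northlake, so Kiran controls Northlake.
Northlake holds 85% of Ironvale, so Kiran controls Ironvale.
Neither Kiran nor any entity Kiran controls holds any voting interest in Marlow.
So before the transaction, Kiran does not control Marlow.
After the purchase, Kiran holds 78% of Marlow directly, and Kwame's stake falls to 13%.
Kiran holds 78% of Marlow, so Kiran controls Marlow.
Kiran did not control Marlow before and does after, so the clause is triggered.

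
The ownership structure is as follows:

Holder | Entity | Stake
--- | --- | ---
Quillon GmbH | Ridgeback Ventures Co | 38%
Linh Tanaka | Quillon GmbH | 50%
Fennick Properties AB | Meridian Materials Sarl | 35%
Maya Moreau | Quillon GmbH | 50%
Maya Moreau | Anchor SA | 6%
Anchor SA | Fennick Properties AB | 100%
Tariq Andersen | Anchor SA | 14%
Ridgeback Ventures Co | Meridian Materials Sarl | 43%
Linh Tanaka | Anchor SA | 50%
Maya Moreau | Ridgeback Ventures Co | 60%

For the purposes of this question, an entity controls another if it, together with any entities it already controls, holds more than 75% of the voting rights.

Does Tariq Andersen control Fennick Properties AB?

Tariq's largest direct stake is 14% in Anchor, which does not meet the threshold, so Tariq controls no company.
Neither Tariq nor any entity Tariq controls holds any voting interest in Fennick.
So Tariq does not control Fennick.

No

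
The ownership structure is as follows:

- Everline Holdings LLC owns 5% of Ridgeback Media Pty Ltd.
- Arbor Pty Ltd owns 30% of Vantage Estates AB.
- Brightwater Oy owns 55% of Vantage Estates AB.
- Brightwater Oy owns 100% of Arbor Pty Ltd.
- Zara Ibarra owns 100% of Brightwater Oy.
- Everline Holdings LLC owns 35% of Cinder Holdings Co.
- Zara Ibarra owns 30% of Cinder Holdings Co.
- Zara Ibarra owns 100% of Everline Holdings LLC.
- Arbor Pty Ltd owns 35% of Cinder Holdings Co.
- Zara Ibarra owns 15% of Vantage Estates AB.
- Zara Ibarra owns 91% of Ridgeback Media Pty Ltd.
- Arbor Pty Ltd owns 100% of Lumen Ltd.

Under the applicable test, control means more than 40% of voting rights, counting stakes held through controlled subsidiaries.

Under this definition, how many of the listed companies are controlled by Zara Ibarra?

7

Zara holds 100% of Brightwater, so Zara controls Brightwater.
Zara holds 100% of Everline, so Zara controls Everline.
Brightwater holds 100% of Arbor, so Zara controls Arbor.
Zara and Everline together hold 91% + 5% = 96% of Ridgeback, so Zara controls Ridgeback.
Arbor and Brightwater and Zara together hold 30% + 55% + 15% = 100% of Vantage, so Zara controls Vantage.
Zara and Arbor and Everline together hold 30% + 35% + 35% = 100% of Cinder, so Zara controls Cinder.
Arbor holds 100% of Lumen, so Zara controls Lumen.
Zara controls 7 companies.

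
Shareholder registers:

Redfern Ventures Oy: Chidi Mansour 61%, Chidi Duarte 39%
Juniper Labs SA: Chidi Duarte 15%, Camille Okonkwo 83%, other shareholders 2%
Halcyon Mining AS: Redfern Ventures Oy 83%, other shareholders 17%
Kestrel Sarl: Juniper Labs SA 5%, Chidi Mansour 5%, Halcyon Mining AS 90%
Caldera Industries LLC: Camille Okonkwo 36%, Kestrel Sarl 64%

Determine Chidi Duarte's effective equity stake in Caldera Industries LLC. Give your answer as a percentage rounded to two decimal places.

Chidi Duarte reaches Caldera along 2 paths.
Via Juniper → Kestrel: 15% × 5% × 64% = 0.48%.
Via Redfern → Halcyon → Kestrel: 39% × 83% × 90% × 64% = 18.64512%.
Total: 0.48% + 18.64512% = 19.12512%.
Rounded: 19.13%.

19.13%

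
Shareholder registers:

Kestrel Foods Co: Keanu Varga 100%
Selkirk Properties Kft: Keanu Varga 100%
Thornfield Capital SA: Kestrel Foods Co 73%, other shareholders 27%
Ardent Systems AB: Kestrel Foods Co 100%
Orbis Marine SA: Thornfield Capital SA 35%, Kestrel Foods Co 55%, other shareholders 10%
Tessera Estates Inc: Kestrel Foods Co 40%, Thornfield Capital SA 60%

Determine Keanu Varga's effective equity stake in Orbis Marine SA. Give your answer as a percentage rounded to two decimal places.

Keanu reaches Orbis along 2 paths.
Via Kestrel → Thornfield: 100% × 73% × 35% = 25.55%.
Via Kestrel: 100% × 55% = 55%.
Total: 25.55% + 55% = 80.55%.

80.55%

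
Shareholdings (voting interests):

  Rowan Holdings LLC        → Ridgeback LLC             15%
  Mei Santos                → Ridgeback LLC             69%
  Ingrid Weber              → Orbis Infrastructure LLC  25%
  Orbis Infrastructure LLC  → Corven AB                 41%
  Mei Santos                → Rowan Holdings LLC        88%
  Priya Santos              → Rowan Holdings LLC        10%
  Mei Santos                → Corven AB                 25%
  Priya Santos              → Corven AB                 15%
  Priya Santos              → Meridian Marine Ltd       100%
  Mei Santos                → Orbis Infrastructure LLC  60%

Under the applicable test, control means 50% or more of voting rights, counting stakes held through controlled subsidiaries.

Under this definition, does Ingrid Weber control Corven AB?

Ingrid's largest direct stake is 25% in Orbis, which does not meet the threshold, so Ingrid controls no company.
Neither Ingrid nor any entity Ingrid controls holds any voting interest in Corven.
So Ingrid does not control Corven.

No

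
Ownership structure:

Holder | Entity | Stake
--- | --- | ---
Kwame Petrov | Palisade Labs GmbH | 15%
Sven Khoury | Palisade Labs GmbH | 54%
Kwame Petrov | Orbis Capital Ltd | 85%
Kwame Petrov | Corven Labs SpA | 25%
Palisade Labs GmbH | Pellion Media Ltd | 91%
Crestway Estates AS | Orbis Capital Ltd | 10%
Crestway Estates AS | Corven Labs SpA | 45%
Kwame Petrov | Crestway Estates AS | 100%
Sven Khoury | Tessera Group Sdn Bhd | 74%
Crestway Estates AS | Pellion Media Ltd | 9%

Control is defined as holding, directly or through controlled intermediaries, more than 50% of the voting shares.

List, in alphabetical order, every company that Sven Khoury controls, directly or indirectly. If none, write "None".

Palisade Labs GmbH, Pellion Media Ltd, Tessera Group Sdn Bhd

Sven holds 54% of Palisade, so Sven controls Palisade.
Sven holds 74% of Tessera, so Sven controls Tessera.
Palisade holds 91% of Pellion, so Sven controls Pellion.
No other company's threshold is met.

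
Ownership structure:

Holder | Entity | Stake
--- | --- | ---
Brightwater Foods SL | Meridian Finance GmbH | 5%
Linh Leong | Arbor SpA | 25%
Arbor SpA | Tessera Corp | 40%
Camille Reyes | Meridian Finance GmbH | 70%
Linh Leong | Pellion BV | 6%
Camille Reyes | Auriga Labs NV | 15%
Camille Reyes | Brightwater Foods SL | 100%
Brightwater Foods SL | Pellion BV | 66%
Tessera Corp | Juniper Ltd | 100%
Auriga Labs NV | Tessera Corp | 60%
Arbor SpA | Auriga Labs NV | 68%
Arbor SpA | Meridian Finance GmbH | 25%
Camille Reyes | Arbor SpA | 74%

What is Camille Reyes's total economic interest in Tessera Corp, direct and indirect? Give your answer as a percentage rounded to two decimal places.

Camille reaches Tessera along 3 paths.
Via Arbor: 74% × 40% = 29.6%.
Via Auriga: 15% × 60% = 9%.
Via Arbor → Auriga: 74% × 68% × 60% = 30.192%.
Total: 29.6% + 9% + 30.192% = 68.792%.
Rounded: 68.79%.

68.79%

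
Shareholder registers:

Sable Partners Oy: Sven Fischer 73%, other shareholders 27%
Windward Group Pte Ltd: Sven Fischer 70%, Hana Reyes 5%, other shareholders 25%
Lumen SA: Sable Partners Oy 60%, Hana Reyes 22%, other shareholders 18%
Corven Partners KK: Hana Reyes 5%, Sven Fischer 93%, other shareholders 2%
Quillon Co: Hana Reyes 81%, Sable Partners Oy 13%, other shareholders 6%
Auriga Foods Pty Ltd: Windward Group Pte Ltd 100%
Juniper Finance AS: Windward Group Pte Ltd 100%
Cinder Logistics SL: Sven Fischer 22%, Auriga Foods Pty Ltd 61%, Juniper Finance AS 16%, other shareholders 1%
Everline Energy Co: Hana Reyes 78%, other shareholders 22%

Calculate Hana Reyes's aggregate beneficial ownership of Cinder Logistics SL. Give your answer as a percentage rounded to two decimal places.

Hana reaches Cinder along 2 paths.
Via Windward → Auriga: 5% × 100% × 61% = 3.05%.
Via Windward → Juniper: 5% × 100% × 16% = 0.8%.
Total: 3.05% + 0.8% = 3.85%.

3.85%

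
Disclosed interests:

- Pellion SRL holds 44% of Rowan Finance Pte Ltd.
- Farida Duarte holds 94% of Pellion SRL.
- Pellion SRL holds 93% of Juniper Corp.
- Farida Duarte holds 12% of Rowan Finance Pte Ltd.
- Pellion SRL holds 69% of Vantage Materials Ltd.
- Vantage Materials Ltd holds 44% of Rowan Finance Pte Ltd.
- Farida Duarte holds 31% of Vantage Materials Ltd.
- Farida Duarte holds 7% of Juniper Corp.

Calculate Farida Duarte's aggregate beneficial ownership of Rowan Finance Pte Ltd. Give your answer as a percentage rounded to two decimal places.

Farida reaches Rowan along 4 paths.
Via Pellion: 94% × 44% = 41.36%.
Direct stake: 12% = 12%.
Via Pellion → Vantage: 94% × 69% × 44% = 28.5384%.
Via Vantage: 31% × 44% = 13.64%.
Total: 41.36% + 12% + 28.5384% + 13.64% = 95.5384%.
Rounded: 95.54%.

95.54%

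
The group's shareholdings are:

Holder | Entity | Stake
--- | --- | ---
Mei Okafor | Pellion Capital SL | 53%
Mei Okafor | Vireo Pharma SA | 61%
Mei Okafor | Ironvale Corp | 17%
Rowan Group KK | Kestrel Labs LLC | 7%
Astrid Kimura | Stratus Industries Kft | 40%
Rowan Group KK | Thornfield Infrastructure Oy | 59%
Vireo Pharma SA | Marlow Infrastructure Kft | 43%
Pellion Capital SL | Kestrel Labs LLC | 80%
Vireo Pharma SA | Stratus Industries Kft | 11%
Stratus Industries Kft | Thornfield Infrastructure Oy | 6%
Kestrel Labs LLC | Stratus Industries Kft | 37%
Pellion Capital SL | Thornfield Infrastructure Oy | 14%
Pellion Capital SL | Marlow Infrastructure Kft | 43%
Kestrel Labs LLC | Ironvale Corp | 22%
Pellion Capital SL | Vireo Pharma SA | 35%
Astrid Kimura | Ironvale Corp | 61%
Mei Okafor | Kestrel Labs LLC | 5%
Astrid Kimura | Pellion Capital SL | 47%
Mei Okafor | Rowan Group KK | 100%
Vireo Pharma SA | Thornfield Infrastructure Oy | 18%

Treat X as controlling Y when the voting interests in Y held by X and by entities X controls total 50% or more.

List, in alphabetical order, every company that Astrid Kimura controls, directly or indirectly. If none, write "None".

Ironvale Corp

Astrid holds 61% of Ironvale, so Astrid controls Ironvale.
No other company's threshold is met.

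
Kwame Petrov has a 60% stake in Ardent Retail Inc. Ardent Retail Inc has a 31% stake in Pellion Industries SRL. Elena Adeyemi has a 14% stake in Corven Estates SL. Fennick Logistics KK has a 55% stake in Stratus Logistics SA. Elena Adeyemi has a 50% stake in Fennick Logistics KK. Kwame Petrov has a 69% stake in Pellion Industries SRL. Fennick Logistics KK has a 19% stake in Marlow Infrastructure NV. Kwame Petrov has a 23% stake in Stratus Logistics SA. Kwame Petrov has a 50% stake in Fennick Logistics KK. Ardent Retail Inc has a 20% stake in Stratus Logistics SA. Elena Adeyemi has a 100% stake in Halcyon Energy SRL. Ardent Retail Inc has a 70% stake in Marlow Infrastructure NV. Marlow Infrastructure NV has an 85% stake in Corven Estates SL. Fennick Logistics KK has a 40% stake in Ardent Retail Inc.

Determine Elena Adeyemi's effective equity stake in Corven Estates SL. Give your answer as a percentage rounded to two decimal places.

Elena reaches Corven along 3 paths.
Direct stake: 14% = 14%.
Via Fennick → Marlow: 50% × 19% × 85% = 8.075%.
Via Fennick → Ardent → Marlow: 50% × 40% × 70% × 85% = 11.9%.
Total: 14% + 8.075% + 11.9% = 33.975%.
Rounded: 33.98%.

33.98%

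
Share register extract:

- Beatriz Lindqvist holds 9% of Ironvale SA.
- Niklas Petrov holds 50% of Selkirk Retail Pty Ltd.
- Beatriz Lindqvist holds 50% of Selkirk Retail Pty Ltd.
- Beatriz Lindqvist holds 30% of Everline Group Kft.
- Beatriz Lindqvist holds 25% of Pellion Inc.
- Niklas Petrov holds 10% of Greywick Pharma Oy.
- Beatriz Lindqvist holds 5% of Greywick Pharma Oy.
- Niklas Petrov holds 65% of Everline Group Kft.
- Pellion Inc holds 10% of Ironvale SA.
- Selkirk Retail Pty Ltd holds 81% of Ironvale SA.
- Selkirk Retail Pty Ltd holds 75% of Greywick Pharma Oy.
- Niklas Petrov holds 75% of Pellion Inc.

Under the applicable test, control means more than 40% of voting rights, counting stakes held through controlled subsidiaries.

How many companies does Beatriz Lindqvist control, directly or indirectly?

Beatriz holds 50% of Selkirk, so Beatriz controls Selkirk.
Selkirk and Beatriz together hold 75% + 5% = 80% of Greywick, so Beatriz controls Greywick.
Selkirk and Beatriz together hold 81% + 9% = 90% of Ironvale, so Beatriz controls Ironvale.
No other company's threshold is met.
Beatriz controls 3 companies.

3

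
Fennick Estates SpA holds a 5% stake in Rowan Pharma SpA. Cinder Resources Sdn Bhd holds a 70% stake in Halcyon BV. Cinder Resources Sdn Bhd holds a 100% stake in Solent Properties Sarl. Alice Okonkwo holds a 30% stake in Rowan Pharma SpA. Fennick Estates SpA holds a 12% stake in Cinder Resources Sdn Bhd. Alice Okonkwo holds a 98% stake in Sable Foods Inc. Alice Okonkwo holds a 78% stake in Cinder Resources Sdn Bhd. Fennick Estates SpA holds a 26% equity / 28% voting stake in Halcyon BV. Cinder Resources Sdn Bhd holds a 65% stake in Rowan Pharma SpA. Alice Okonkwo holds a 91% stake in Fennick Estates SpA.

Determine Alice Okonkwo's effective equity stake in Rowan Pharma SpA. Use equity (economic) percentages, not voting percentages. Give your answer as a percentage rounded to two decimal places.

Alice reaches Rowan along 4 paths.
Via Cinder: 78% × 65% = 50.7%.
Via Fennick → Cinder: 91% × 12% × 65% = 7.098%.
Direct stake: 30% = 30%.
Via Fennick: 91% × 5% = 4.55%.
Total: 50.7% + 7.098% + 30% + 4.55% = 92.348%.
Rounded: 92.35%.

92.35%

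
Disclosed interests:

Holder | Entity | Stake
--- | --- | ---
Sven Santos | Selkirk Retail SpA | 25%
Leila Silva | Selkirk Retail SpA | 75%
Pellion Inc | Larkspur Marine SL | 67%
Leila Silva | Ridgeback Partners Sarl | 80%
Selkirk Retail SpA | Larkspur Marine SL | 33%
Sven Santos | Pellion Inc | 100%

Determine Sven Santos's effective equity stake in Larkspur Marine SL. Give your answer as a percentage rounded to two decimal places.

75.25%

Sven reaches Larkspur along 2 paths.
Via Pellion: 100% × 67% = 67%.
Via Selkirk: 25% × 33% = 8.25%.
Total: 67% + 8.25% = 75.25%.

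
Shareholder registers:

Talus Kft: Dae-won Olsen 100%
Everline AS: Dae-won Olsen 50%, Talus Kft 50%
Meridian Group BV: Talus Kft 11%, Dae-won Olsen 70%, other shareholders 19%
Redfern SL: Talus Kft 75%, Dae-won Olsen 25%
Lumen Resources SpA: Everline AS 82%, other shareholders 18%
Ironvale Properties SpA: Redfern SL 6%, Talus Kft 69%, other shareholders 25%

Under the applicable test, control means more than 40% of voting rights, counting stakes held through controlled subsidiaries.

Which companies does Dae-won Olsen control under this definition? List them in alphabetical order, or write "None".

Everline AS, Ironvale Properties SpA, Lumen Resources SpA, Meridian Group BV, Redfern SL, Talus Kft

Dae-won holds 100% of Talus, so Dae-won controls Talus.
Dae-won and Talus together hold 50% + 50% = 100% of Everline, so Dae-won controls Everline.
Talus and Dae-won together hold 11% + 70% = 81% of Meridian, so Dae-won controls Meridian.
Talus and Dae-won together hold 75% + 25% = 100% of Redfern, so Dae-won controls Redfern.
Everline holds 82% of Lumen, so Dae-won controls Lumen.
Redfern and Talus together hold 6% + 69% = 75% of Ironvale, so Dae-won controls Ironvale.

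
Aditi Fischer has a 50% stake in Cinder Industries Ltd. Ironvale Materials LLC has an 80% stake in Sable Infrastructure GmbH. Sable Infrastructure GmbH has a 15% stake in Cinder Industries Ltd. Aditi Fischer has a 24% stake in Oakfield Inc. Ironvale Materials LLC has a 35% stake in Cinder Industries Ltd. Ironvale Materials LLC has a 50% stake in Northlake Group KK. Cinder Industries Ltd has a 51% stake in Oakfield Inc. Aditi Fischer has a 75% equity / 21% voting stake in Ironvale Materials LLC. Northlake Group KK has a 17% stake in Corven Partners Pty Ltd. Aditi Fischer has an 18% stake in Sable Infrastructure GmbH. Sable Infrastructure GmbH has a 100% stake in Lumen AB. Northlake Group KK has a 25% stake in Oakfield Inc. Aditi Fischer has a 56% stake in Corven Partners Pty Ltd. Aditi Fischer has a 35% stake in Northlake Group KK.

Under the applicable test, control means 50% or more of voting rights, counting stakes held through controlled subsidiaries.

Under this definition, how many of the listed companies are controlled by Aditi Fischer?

3

Aditi holds 50% of Cinder, so Aditi controls Cinder.
Cinder and Aditi together hold 51% + 24% = 75% of Oakfield, so Aditi controls Oakfield.
Aditi holds 56% of Corven, so Aditi controls Corven.
No other company's threshold is met.
Aditi controls 3 companies.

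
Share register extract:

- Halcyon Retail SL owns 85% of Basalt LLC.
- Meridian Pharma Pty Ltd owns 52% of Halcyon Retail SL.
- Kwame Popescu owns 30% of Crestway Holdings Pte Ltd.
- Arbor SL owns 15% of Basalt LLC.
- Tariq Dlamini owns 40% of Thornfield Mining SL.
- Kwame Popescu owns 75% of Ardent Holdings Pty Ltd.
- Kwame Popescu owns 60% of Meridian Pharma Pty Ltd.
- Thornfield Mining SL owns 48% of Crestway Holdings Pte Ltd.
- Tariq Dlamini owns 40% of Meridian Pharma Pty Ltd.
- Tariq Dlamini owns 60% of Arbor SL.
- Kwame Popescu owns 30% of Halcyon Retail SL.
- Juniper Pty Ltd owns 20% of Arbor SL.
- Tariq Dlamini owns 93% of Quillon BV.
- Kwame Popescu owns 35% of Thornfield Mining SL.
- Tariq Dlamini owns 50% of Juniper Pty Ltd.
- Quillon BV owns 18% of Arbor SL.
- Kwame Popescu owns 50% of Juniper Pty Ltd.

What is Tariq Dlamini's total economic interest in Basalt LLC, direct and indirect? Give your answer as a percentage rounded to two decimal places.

30.69%

Tariq reaches Basalt along 4 paths.
Via Meridian → Halcyon: 40% × 52% × 85% = 17.68%.
Via Juniper → Arbor: 50% × 20% × 15% = 1.5%.
Via Arbor: 60% × 15% = 9%.
Via Quillon → Arbor: 93% × 18% × 15% = 2.511%.
Total: 17.68% + 1.5% + 9% + 2.511% = 30.691%.
Rounded: 30.69%.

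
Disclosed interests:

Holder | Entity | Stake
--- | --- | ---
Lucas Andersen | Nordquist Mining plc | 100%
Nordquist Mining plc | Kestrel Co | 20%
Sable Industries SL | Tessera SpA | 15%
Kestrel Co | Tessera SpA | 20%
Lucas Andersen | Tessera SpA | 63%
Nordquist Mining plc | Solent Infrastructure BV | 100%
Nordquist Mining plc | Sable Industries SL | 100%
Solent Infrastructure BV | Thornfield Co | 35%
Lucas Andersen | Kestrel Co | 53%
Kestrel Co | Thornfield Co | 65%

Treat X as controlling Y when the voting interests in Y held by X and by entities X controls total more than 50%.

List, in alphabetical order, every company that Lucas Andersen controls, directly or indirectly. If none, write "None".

Lucas holds 100% of Nordquist, so Lucas controls Nordquist.
Lucas and Nordquist together hold 53% + 20% = 73% of Kestrel, so Lucas controls Kestrel.
Nordquist holds 100% of Solent, so Lucas controls Solent.
Kestrel and Solent together hold 65% + 35% = 100% of Thornfield, so Lucas controls Thornfield.
Nordquist holds 100% of Sable, so Lucas controls Sable.
Lucas and Kestrel and Sable together hold 63% + 20% + 15% = 98% of Tessera, so Lucas controls Tessera.

Kestrel Co, Nordquist Mining plc, Sable Industries SL, Solent Infrastructure BV, Tessera SpA, Thornfield Co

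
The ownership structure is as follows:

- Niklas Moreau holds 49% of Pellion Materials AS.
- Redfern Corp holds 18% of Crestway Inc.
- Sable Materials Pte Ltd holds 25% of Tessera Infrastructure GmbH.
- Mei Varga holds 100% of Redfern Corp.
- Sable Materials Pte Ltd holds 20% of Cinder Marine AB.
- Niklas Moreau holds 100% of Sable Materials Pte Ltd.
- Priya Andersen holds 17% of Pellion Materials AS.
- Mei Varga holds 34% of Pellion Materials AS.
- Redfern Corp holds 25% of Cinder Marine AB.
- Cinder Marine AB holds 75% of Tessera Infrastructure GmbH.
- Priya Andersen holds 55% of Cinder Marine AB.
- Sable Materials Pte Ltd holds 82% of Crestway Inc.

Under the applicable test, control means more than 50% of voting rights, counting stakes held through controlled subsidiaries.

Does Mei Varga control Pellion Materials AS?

No

Mei holds 100% of Redfern, so Mei controls Redfern.
In Pellion, Mei's side holds only 34%, not > 50%.
So Mei does not control Pellion.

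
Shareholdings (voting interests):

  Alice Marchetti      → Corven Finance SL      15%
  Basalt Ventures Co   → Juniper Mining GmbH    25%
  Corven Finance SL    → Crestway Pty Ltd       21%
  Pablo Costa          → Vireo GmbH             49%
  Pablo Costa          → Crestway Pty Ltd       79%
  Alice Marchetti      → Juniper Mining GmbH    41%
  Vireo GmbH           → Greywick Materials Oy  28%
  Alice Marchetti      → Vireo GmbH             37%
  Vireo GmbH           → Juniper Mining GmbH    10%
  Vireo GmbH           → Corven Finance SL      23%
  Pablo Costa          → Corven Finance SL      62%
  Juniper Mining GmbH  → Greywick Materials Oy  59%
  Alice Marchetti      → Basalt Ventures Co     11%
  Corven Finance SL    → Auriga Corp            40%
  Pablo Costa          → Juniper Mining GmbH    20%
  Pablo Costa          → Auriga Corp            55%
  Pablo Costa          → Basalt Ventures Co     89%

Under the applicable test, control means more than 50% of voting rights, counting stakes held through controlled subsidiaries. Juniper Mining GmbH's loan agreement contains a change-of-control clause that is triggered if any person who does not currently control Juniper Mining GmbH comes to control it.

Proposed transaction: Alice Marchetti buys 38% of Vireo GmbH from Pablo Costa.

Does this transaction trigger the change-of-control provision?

The purchase adds only to Alice's holdings (Pablo's stake shrinks), so Alice is the only person who could newly come to control Juniper.
Alice's largest direct stake is 41% in Juniper, which does not meet the threshold, so Alice controls no company.
In Juniper, Alice's side holds only 41%, not > 50%.
So before the transaction, Alice does not control Juniper.
After the purchase, Alice's direct stake in Vireo rises to 37% + 38% = 75%, and Pablo's stake falls to 11%.
Alice holds 75% of Vireo, so Alice controls Vireo.
Alice and Vireo together hold 41% + 10% = 51% of Juniper, so Alice controls Juniper.
Alice did not control Juniper before and does after, so the clause is triggered.

Yes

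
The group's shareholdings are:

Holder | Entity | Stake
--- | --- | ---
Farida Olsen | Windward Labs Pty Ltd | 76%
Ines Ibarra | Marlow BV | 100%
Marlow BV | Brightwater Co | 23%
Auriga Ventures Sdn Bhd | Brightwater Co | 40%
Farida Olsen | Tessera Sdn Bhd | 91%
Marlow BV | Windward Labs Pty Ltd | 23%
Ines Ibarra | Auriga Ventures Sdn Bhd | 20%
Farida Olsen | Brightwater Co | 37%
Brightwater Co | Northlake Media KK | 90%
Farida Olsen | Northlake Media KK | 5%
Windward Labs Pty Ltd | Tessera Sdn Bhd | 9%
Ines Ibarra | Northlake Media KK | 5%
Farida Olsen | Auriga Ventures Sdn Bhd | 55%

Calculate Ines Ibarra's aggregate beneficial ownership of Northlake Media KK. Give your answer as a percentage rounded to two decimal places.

32.90%

Ines reaches Northlake along 3 paths.
Direct stake: 5% = 5%.
Via Marlow → Brightwater: 100% × 23% × 90% = 20.7%.
Via Auriga → Brightwater: 20% × 40% × 90% = 7.2%.
Total: 5% + 20.7% + 7.2% = 32.9%.
Rounded: 32.90%.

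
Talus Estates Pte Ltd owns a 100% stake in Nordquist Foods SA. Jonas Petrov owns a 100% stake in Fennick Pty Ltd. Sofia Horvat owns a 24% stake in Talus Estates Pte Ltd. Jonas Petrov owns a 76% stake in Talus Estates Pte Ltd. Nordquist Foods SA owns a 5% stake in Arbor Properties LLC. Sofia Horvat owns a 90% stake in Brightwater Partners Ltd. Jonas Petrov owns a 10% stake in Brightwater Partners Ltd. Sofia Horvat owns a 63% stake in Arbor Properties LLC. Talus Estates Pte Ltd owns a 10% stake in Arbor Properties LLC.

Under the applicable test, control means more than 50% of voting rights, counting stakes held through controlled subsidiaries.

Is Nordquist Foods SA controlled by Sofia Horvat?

No

Sofia holds 90% of Brightwater, so Sofia controls Brightwater.
Sofia holds 63% of Arbor, so Sofia controls Arbor.
Neither Sofia nor any entity Sofia controls holds any voting interest in Nordquist.
So Sofia does not control Nordquist.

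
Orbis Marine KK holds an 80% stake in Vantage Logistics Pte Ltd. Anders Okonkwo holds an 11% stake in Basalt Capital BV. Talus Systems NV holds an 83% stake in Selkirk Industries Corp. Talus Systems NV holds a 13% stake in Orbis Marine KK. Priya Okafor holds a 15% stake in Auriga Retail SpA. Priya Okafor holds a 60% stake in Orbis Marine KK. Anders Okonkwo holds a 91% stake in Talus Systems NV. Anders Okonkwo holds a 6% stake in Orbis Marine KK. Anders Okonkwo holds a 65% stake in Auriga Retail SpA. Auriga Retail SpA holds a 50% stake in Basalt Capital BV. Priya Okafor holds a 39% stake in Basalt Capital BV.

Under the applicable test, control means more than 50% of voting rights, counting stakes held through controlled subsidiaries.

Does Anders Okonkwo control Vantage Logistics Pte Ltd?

No

Anders holds 65% of Auriga, so Anders controls Auriga.
Anders and Auriga together hold 11% + 50% = 61% of Basalt, so Anders controls Basalt.
Anders holds 91% of Talus, so Anders controls Talus.
Talus holds 83% of Selkirk, so Anders controls Selkirk.
Neither Anders nor any entity Anders controls holds any voting interest in Vantage.
So Anders does not control Vantage.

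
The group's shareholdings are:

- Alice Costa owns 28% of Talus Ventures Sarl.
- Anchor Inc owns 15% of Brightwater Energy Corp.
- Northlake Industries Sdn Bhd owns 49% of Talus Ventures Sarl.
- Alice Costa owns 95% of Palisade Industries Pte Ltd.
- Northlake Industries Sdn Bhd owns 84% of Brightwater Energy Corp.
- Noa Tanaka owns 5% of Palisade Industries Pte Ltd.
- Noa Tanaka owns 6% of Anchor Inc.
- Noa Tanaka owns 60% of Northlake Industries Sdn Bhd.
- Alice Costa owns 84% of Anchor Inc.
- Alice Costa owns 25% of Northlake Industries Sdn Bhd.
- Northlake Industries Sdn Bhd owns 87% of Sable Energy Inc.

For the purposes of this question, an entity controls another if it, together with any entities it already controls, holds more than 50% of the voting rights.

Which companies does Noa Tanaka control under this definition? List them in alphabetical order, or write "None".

Brightwater Energy Corp, Northlake Industries Sdn Bhd, Sable Energy Inc

Noa holds 60% of Northlake, so Noa controls Northlake.
Northlake holds 87% of Sable, so Noa controls Sable.
Northlake holds 84% of Brightwater, so Noa controls Brightwater.
No other company's threshold is met.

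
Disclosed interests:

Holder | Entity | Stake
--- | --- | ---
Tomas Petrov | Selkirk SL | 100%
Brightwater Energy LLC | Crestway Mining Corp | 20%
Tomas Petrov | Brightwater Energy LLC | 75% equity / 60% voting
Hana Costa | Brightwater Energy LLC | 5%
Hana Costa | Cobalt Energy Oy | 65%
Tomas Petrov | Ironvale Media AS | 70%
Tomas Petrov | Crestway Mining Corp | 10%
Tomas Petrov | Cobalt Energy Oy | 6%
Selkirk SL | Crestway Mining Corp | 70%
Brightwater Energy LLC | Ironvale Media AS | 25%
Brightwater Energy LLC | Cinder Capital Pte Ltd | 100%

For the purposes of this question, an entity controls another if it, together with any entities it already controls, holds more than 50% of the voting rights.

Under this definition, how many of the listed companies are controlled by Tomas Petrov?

5

Tomas holds 60% of Brightwater, so Tomas controls Brightwater.
Tomas holds 100% of Selkirk, so Tomas controls Selkirk.
Selkirk and Tomas and Brightwater together hold 70% + 10% + 20% = 100% of Crestway, so Tomas controls Crestway.
Brightwater and Tomas together hold 25% + 70% = 95% of Ironvale, so Tomas controls Ironvale.
Brightwater holds 100% of Cinder, so Tomas controls Cinder.
No other company's threshold is met.
Tomas controls 5 companies.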